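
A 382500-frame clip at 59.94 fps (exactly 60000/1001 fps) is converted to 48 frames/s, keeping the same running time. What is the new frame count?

Target frames = source frames × (target rate / source rate) = 382500 × (48)/(60000/1001) = 382500 × 1001/1250 = 306306.

306306 frames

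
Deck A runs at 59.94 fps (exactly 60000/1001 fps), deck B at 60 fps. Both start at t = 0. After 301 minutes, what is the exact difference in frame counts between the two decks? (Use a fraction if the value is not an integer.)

154800/143 frames

301 min = 18060 s.
A emits 60000/1001 × 18060 = 154800000/143 frames; B emits 60 × 18060 = 1083600.
Difference = 154800/143 frames (≈ 1082.5175); B is ahead of A.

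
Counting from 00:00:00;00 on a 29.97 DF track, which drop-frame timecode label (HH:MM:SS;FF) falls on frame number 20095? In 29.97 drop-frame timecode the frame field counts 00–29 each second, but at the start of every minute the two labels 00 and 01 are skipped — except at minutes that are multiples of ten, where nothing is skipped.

00:11:10;15

Ten DF minutes hold 17982 frames, so frame 20095 lies in block 1 (frames 17982–35963) with 2113 frames into that block.
The block's first minute is 1800 frames and the rest 1798 each; 2113 frames reaches minute 1, so 1 × 18 + 1 × 2 = 20 labels have been skipped so far.
Adding those back, label number 20095 + 20 = 20115 at 30 labels/s is 670 s + 15 f = 0 h 11 min 10 s frame 15, i.e. 00:11:10;15.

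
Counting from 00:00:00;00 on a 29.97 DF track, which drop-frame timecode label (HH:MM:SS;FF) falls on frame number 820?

Ten DF minutes hold 17982 frames, so frame 820 lies in block 0 (frames 0–17981) with 820 frames into that block.
The block's first minute is 1800 frames and the rest 1798 each; 820 frames reaches minute 0, so 0 × 18 + 0 × 2 = 0 labels have been skipped so far.
Adding those back, label number 820 + 0 = 820 at 30 labels/s is 27 s + 10 f = 0 h 0 min 27 s frame 10, i.e. 00:00:27;10.

00:00:27;10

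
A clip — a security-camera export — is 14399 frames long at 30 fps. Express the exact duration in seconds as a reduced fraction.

14399/30 seconds

Running time = 14399 ÷ (30) = 14399 × 1/30 = 14399/30 s.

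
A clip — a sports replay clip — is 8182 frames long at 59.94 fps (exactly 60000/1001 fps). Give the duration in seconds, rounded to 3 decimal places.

Running time = 8182 × 1001/60000 = 4095091/30000 s ≈ 136.503 s.

136.503 seconds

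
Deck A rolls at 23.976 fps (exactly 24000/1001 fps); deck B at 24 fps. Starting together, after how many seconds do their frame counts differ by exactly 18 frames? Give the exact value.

The gap grows by |24 − 24000/1001| = 24/1001 frames per second.
Time for a 18-frame gap: 18 ÷ (24/1001) = 750.75 s.

750.75 seconds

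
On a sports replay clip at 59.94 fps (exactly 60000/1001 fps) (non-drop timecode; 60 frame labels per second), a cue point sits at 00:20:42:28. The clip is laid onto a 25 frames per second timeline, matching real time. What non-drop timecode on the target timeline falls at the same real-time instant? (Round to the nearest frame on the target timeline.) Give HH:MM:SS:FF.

00:20:43:18

Source frame index: (0×3600 + 20×60 + 42) × 60 + 28 = 74548.
Real time: 74548 / (60000/1001) = 18655637/15000 s.
Target frame: (18655637/15000) × (25) = 18655637/600 ≈ 31092.728 → 31093.
At 25 labels/s: frame 31093 → 00:20:43:18.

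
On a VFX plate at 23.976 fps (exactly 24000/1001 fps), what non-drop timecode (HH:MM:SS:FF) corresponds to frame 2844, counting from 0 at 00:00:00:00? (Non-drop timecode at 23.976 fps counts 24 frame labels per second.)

2844 ÷ 24 = 118 full seconds, remainder 12 frames.
118 s = 0 h 1 min 58 s.
Timecode: 00:01:58:12.

00:01:58:12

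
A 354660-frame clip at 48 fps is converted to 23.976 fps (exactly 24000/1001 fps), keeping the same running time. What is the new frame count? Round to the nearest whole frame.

Frames at target rate = 354660 × (24000/1001) / (48) = 177330000/1001 ≈ 177152.847.
Nearest whole frame: 177153.

177153 frames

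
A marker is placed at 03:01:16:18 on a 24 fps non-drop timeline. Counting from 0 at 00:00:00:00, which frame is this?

Total seconds to the label: (3 × 3600 + 1 × 60 + 16) = 10876.
Frame index = 10876 × 24 + 18 = 261042.

frame 261042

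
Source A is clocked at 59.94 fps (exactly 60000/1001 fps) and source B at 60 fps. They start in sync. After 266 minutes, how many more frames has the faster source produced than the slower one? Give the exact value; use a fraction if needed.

136800/143 frames

266 min = 15960 s.
A emits 60000/1001 × 15960 = 136800000/143 frames; B emits 60 × 15960 = 957600.
Difference = 136800/143 frames (≈ 956.6434); B is ahead of A.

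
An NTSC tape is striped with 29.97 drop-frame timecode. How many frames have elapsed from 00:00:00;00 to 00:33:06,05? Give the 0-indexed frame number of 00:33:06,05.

As if non-drop at 30 labels/s: (0 × 3600 + 33 × 60 + 6) × 30 + 5 = 59585.
Minute boundaries passed: 33; those not divisible by 10: 33 − 3 = 30; dropped labels = 2 × 30 = 60.
Actual frame index = 59585 − 60 = 59525.

59525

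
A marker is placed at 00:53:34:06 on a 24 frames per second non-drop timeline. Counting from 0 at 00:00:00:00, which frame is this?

77142

Total seconds to the label: (0 × 3600 + 53 × 60 + 34) = 3214.
Frame index = 3214 × 24 + 6 = 77142.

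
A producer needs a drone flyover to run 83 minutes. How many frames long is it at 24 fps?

83 min = 4980 s.
Frames = 4980 × 24 = 119520.

119520 frames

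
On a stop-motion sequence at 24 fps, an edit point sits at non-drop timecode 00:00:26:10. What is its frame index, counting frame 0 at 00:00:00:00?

634

Total seconds to the label: (0 × 3600 + 0 × 60 + 26) = 26.
Frame index = 26 × 24 + 10 = 634.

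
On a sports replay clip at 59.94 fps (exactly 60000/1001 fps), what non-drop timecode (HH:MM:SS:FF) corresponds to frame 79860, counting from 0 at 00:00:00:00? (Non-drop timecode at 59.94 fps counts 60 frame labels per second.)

00:22:11:00

79860 ÷ 60 = 1331 full seconds, remainder 0 frames.
1331 s = 0 h 22 min 11 s.
Timecode: 00:22:11:00.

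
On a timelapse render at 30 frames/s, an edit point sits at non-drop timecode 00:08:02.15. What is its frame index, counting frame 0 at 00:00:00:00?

frame 14475

Total seconds to the label: (0 × 3600 + 8 × 60 + 2) = 482.
Frame index = 482 × 30 + 15 = 14475.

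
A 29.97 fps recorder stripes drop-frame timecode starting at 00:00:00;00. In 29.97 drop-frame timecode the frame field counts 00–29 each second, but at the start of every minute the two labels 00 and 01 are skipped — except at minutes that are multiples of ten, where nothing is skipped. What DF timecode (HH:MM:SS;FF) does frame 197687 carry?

01:49:56;05

Each 10-minute DF block holds 10 × 60 × 30 − 9 × 2 = 17982 frames. 197687 ÷ 17982 → 10 full blocks, remainder 17867.
Within the partial block the first minute is 1800 frames and each further minute 1798, so 9 further minute boundaries passed. Total skipped labels = 18 × 10 + 2 × 9 = 198.
Non-drop label index = 197687 + 198 = 197885; at 30 labels/s that is 01:49:56:05, i.e. DF 01:49:56;05.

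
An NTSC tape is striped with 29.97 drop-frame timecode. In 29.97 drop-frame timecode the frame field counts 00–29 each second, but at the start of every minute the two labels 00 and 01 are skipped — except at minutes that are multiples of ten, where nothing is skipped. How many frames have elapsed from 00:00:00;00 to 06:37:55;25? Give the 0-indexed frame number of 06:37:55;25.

715559

As if non-drop at 30 labels/s: (6 × 3600 + 37 × 60 + 55) × 30 + 25 = 716275.
Minute boundaries passed: 397; those not divisible by 10: 397 − 39 = 358; dropped labels = 2 × 358 = 716.
Actual frame index = 716275 − 716 = 715559.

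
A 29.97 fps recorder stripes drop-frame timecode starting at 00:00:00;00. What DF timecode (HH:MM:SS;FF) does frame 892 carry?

Ten DF minutes hold 17982 frames, so frame 892 lies in block 0 (frames 0–17981) with 892 frames into that block.
The block's first minute is 1800 frames and the rest 1798 each; 892 frames reaches minute 0, so 0 × 18 + 0 × 2 = 0 labels have been skipped so far.
Adding those back, label number 892 + 0 = 892 at 30 labels/s is 29 s + 22 f = 0 h 0 min 29 s frame 22, i.e. 00:00:29;22.

00:00:29;22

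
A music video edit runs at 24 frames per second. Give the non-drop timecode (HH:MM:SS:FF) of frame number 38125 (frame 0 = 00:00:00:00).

00:26:28:13

38125 ÷ 24 = 1588 full seconds, remainder 13 frames.
1588 s = 0 h 26 min 28 s.
Timecode: 00:26:28:13.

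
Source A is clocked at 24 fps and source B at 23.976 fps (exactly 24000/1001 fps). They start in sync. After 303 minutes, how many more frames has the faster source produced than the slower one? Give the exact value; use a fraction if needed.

436320/1001 frames

303 min = 18180 s.
A emits 24 × 18180 = 436320 frames; B emits 24000/1001 × 18180 = 436320000/1001.
Difference = 436320/1001 frames (≈ 435.8841); B is behind A.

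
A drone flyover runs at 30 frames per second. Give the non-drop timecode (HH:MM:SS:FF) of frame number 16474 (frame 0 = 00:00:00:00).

16474 ÷ 30 = 549 full seconds, remainder 4 frames.
549 s = 0 h 9 min 9 s.
Timecode: 00:09:09:04.

00:09:09:04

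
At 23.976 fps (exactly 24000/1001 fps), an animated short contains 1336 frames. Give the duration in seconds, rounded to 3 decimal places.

55.722 seconds

Running time = 1336 × 1001/24000 = 167167/3000 s ≈ 55.722 s.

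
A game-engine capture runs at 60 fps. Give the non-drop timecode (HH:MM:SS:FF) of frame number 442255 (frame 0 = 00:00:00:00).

442255 ÷ 60 = 7370 full seconds, remainder 55 frames.
7370 s = 2 h 2 min 50 s.
Timecode: 02:02:50:55.

02:02:50:55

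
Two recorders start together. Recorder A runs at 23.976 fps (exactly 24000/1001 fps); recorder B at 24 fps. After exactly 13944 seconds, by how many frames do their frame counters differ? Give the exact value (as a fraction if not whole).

A emits 24000/1001 × 13944 = 47808000/143 frames; B emits 24 × 13944 = 334656.
Difference = 47808/143 frames (≈ 334.3217); B is ahead of A.

47808/143 frames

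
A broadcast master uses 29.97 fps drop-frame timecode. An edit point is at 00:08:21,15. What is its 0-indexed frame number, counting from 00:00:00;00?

As if non-drop at 30 labels/s: (0 × 3600 + 8 × 60 + 21) × 30 + 15 = 15045.
Minute boundaries passed: 8; those not divisible by 10: 8 − 0 = 8; dropped labels = 2 × 8 = 16.
Actual frame index = 15045 − 16 = 15029.

15029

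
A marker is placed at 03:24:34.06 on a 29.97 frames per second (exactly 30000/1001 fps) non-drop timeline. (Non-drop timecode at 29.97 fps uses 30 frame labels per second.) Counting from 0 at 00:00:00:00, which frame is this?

Total seconds to the label: (3 × 3600 + 24 × 60 + 34) = 12274.
Frame index = 12274 × 30 + 6 = 368226.

368226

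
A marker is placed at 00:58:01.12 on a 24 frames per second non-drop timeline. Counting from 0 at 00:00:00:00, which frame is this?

Total seconds to the label: (0 × 3600 + 58 × 60 + 1) = 3481.
Frame index = 3481 × 24 + 12 = 83556.

83556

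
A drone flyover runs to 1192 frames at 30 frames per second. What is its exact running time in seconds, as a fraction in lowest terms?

Running time = 1192 ÷ (30) = 1192 × 1/30 = 596/15 s.

596/15 seconds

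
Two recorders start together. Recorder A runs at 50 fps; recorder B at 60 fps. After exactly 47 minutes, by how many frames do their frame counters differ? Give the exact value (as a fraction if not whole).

28200 frames

47 min = 2820 s.
A emits 50 × 2820 = 141000 frames; B emits 60 × 2820 = 169200.
Difference = 28200 frames; B is ahead of A.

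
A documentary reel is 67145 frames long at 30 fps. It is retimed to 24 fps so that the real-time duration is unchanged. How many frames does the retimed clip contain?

Target frames = source frames × (target rate / source rate) = 67145 × (24)/(30) = 67145 × 4/5 = 53716.

53716 frames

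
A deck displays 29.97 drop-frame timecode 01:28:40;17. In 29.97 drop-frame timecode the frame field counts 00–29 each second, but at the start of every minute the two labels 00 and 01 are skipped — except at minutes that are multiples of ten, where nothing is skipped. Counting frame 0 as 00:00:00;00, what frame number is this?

Complete 10-minute blocks: 8, each 17982 frames → 143856.
Remaining 8 whole minutes in the current block: 1800 + 7 × 1798 = 14386 frames.
Within the current minute: 40 × 30 + 17 − 2 = 1215 (labels ;00/;01 skipped at this minute). Total = 143856 + 14386 + 1215 = 159457.

159457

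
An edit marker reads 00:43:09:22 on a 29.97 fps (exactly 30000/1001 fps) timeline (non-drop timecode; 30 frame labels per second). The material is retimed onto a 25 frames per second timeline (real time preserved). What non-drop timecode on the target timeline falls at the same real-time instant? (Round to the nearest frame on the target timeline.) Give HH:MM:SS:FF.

00:43:12:08

Source frame index: (0×3600 + 43×60 + 9) × 30 + 22 = 77692.
Real time: 77692 / (30000/1001) = 19442423/7500 s.
Target frame: (19442423/7500) × (25) = 19442423/300 ≈ 64808.077 → 64808.
At 25 labels/s: frame 64808 → 00:43:12:08.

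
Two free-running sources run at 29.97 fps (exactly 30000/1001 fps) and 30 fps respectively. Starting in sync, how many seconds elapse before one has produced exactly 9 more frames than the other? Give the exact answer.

300.3 seconds

The gap grows by |30 − 30000/1001| = 30/1001 frames per second.
Time for a 9-frame gap: 9 ÷ (30/1001) = 300.3 s.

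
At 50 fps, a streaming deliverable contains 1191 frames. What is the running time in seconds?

Running time = 1191 / (50) = 23.82 s.

23.82 seconds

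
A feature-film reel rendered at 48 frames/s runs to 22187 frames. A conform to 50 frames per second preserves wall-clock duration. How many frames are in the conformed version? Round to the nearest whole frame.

23111 frames

Frames at target rate = 22187 × (50) / (48) = 554675/24 ≈ 23111.458.
Nearest whole frame: 23111.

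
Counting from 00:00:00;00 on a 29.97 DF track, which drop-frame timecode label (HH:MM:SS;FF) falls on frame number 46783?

Ten DF minutes hold 17982 frames, so frame 46783 lies in block 2 (frames 35964–53945) with 10819 frames into that block.
The block's first minute is 1800 frames and the rest 1798 each; 10819 frames reaches minute 6, so 2 × 18 + 6 × 2 = 48 labels have been skipped so far.
Adding those back, label number 46783 + 48 = 46831 at 30 labels/s is 1561 s + 1 f = 0 h 26 min 1 s frame 1, i.e. 00:26:01;01.

00:26:01;01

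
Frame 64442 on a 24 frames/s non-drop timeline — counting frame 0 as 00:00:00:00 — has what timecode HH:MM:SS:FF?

64442 ÷ 24 = 2685 full seconds, remainder 2 frames.
2685 s = 0 h 44 min 45 s.
Timecode: 00:44:45:02.

00:44:45:02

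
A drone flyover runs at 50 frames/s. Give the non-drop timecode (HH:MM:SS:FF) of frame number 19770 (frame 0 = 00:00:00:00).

00:06:35:20

19770 ÷ 50 = 395 full seconds, remainder 20 frames.
395 s = 0 h 6 min 35 s.
Timecode: 00:06:35:20.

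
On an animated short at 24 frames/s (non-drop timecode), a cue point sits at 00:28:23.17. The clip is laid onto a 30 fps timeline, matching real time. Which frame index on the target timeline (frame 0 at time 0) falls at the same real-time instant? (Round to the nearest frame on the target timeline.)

Source frame index: (0×3600 + 28×60 + 23) × 24 + 17 = 40889.
Real time: 40889 / (24) = 40889/24 s.
Target frame: (40889/24) × (30) = 204445/4 ≈ 51111.250 → 51111.

frame 51111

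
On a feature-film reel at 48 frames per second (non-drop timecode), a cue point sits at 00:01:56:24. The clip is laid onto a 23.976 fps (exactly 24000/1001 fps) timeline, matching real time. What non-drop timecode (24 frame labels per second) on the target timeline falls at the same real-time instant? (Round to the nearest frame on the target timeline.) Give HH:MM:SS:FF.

Source frame index: (0×3600 + 1×60 + 56) × 48 + 24 = 5592.
Real time: 5592 / (48) = 233/2 s.
Target frame: (233/2) × (24000/1001) = 2796000/1001 ≈ 2793.207 → 2793.
At 24 labels/s: frame 2793 → 00:01:56:09.

00:01:56:09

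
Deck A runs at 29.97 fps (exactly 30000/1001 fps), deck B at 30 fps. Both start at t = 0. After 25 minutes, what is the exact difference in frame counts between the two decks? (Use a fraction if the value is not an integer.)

25 min = 1500 s.
A emits 30000/1001 × 1500 = 45000000/1001 frames; B emits 30 × 1500 = 45000.
Difference = 45000/1001 frames (≈ 44.9550); B is ahead of A.

45000/1001 frames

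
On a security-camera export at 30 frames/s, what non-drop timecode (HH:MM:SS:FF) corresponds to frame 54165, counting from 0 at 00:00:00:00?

54165 ÷ 30 = 1805 full seconds, remainder 15 frames.
1805 s = 0 h 30 min 5 s.
Timecode: 00:30:05:15.

00:30:05:15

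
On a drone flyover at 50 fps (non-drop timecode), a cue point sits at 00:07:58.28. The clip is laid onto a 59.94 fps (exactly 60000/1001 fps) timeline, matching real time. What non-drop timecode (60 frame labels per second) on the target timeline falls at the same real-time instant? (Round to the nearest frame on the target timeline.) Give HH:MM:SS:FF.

00:07:58:05

Source frame index: (0×3600 + 7×60 + 58) × 50 + 28 = 23928.
Real time: 23928 / (50) = 11964/25 s.
Target frame: (11964/25) × (60000/1001) = 28713600/1001 ≈ 28684.915 → 28685.
At 60 labels/s: frame 28685 → 00:07:58:05.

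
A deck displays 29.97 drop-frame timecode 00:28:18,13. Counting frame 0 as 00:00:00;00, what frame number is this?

Complete 10-minute blocks: 2, each 17982 frames → 35964.
Remaining 8 whole minutes in the current block: 1800 + 7 × 1798 = 14386 frames.
Within the current minute: 18 × 30 + 13 − 2 = 551 (labels ;00/;01 skipped at this minute). Total = 35964 + 14386 + 551 = 50901.

50901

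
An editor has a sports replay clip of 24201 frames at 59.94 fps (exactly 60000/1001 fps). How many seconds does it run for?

403.75335 seconds

Running time = 24201 / (60000/1001) = 403.75335 s.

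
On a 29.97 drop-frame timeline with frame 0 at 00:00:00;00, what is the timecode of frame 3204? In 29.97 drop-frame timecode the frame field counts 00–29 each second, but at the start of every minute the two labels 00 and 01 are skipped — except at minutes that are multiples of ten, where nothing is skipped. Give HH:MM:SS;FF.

00:01:46;26

Ten DF minutes hold 17982 frames, so frame 3204 lies in block 0 (frames 0–17981) with 3204 frames into that block.
The block's first minute is 1800 frames and the rest 1798 each; 3204 frames reaches minute 1, so 0 × 18 + 1 × 2 = 2 labels have been skipped so far.
Adding those back, label number 3204 + 2 = 3206 at 30 labels/s is 106 s + 26 f = 0 h 1 min 46 s frame 26, i.e. 00:01:46;26.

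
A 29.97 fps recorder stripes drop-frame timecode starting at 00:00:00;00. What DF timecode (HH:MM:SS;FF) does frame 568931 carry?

05:16:23;11

Ten DF minutes hold 17982 frames, so frame 568931 lies in block 31 (frames 557442–575423) with 11489 frames into that block.
The block's first minute is 1800 frames and the rest 1798 each; 11489 frames reaches minute 6, so 31 × 18 + 6 × 2 = 570 labels have been skipped so far.
Adding those back, label number 568931 + 570 = 569501 at 30 labels/s is 18983 s + 11 f = 5 h 16 min 23 s frame 11, i.e. 05:16:23;11.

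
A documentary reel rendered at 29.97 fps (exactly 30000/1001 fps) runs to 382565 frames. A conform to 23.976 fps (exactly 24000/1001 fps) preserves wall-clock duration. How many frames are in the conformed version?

306052 frames

Target frames = source frames × (target rate / source rate) = 382565 × (24000/1001)/(30000/1001) = 382565 × 4/5 = 306052.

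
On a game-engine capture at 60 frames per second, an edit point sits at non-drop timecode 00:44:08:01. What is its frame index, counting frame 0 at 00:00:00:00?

Total seconds to the label: (0 × 3600 + 44 × 60 + 8) = 2648.
Frame index = 2648 × 60 + 1 = 158881.

158881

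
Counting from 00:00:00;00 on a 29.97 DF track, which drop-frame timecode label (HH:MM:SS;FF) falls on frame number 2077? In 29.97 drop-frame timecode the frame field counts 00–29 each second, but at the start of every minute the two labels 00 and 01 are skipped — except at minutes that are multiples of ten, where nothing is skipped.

00:01:09;09

Ten DF minutes hold 17982 frames, so frame 2077 lies in block 0 (frames 0–17981) with 2077 frames into that block.
The block's first minute is 1800 frames and the rest 1798 each; 2077 frames reaches minute 1, so 0 × 18 + 1 × 2 = 2 labels have been skipped so far.
Adding those back, label number 2077 + 2 = 2079 at 30 labels/s is 69 s + 9 f = 0 h 1 min 9 s frame 9, i.e. 00:01:09;09.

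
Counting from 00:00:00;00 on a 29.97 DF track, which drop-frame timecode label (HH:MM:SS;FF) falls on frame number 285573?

Each 10-minute DF block holds 10 × 60 × 30 − 9 × 2 = 17982 frames. 285573 ÷ 17982 → 15 full blocks, remainder 15843.
Within the partial block the first minute is 1800 frames and each further minute 1798, so 8 further minute boundaries passed. Total skipped labels = 18 × 15 + 2 × 8 = 286.
Non-drop label index = 285573 + 286 = 285859; at 30 labels/s that is 02:38:48:19, i.e. DF 02:38:48;19.

02:38:48;19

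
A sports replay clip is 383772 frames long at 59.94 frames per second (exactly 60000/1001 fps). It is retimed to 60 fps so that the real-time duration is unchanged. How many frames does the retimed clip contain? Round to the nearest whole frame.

384156 frames

Frames at target rate = 383772 × (60) / (60000/1001) = 96038943/250 ≈ 384155.772.
Nearest whole frame: 384156.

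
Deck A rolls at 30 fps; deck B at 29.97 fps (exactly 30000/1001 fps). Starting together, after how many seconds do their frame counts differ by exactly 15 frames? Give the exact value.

500.5 seconds

The gap grows by |30000/1001 − 30| = 30/1001 frames per second.
Time for a 15-frame gap: 15 ÷ (30/1001) = 500.5 s.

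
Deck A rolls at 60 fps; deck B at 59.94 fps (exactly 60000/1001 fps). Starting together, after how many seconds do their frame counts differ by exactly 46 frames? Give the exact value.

23023/30 seconds

The gap grows by |60000/1001 − 60| = 60/1001 frames per second.
Time for a 46-frame gap: 46 ÷ (60/1001) = 23023/30 s.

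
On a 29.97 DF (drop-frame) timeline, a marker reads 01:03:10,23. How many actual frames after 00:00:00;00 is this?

113609

As if non-drop at 30 labels/s: (1 × 3600 + 3 × 60 + 10) × 30 + 23 = 113723.
Minute boundaries passed: 63; those not divisible by 10: 63 − 6 = 57; dropped labels = 2 × 57 = 114.
Actual frame index = 113723 − 114 = 113609.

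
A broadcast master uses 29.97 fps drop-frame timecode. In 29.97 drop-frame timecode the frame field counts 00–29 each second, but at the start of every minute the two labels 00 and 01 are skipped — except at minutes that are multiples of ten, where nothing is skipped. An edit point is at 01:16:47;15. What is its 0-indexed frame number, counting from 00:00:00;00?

Complete 10-minute blocks: 7, each 17982 frames → 125874.
Remaining 6 whole minutes in the current block: 1800 + 5 × 1798 = 10790 frames.
Within the current minute: 47 × 30 + 15 − 2 = 1423 (labels ;00/;01 skipped at this minute). Total = 125874 + 10790 + 1423 = 138087.

138087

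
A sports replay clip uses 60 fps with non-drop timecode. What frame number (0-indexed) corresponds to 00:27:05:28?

frame 97528

Total seconds to the label: (0 × 3600 + 27 × 60 + 5) = 1625.
Frame index = 1625 × 60 + 28 = 97528.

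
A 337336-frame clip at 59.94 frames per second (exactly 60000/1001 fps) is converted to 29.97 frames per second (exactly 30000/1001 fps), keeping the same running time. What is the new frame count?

168668 frames

Target frames = source frames × (target rate / source rate) = 337336 × (30000/1001)/(60000/1001) = 337336 × 1/2 = 168668.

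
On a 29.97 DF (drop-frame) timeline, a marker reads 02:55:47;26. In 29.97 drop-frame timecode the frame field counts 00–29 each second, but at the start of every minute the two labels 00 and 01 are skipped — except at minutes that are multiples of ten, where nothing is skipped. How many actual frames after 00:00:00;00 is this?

Complete 10-minute blocks: 17, each 17982 frames → 305694.
Remaining 5 whole minutes in the current block: 1800 + 4 × 1798 = 8992 frames.
Within the current minute: 47 × 30 + 26 − 2 = 1434 (labels ;00/;01 skipped at this minute). Total = 305694 + 8992 + 1434 = 316120.

316120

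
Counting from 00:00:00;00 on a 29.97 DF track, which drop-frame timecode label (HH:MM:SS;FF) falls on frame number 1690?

Each 10-minute DF block holds 10 × 60 × 30 − 9 × 2 = 17982 frames. 1690 ÷ 17982 → 0 full blocks, remainder 1690.
Within the partial block the first minute is 1800 frames and each further minute 1798, so 0 further minute boundaries passed. Total skipped labels = 18 × 0 + 2 × 0 = 0.
Non-drop label index = 1690 + 0 = 1690; at 30 labels/s that is 00:00:56:10, i.e. DF 00:00:56;10.

00:00:56;10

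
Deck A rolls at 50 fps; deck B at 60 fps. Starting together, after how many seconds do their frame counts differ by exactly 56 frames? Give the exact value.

The gap grows by |60 − 50| = 10 frames per second.
Time for a 56-frame gap: 56 ÷ (10) = 5.6 s.

5.6 seconds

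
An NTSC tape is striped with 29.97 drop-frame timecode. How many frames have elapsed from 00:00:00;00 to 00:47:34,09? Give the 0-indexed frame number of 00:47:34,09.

85543

As if non-drop at 30 labels/s: (0 × 3600 + 47 × 60 + 34) × 30 + 9 = 85629.
Minute boundaries passed: 47; those not divisible by 10: 47 − 4 = 43; dropped labels = 2 × 43 = 86.
Actual frame index = 85629 − 86 = 85543.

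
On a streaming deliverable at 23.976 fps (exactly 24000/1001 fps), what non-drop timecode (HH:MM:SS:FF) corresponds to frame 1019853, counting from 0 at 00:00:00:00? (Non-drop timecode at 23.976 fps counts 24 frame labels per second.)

11:48:13:21

1019853 ÷ 24 = 42493 full seconds, remainder 21 frames.
42493 s = 11 h 48 min 13 s.
Timecode: 11:48:13:21.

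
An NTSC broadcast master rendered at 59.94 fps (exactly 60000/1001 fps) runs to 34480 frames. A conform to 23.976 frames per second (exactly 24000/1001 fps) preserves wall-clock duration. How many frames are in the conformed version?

13792 frames

Target frames = source frames × (target rate / source rate) = 34480 × (24000/1001)/(60000/1001) = 34480 × 2/5 = 13792.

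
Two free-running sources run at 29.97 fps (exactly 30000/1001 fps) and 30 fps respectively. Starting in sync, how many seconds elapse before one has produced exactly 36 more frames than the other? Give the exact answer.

1201.2 seconds

The gap grows by |30 − 30000/1001| = 30/1001 frames per second.
Time for a 36-frame gap: 36 ÷ (30/1001) = 1201.2 s.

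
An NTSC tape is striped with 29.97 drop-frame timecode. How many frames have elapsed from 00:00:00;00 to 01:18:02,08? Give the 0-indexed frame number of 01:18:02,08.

140326

Complete 10-minute blocks: 7, each 17982 frames → 125874.
Remaining 8 whole minutes in the current block: 1800 + 7 × 1798 = 14386 frames.
Within the current minute: 2 × 30 + 8 − 2 = 66 (labels ;00/;01 skipped at this minute). Total = 125874 + 14386 + 66 = 140326.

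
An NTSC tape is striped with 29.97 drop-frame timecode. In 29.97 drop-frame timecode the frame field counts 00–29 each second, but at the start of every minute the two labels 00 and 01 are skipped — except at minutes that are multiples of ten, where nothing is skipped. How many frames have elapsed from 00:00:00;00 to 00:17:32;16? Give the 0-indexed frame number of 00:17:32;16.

As if non-drop at 30 labels/s: (0 × 3600 + 17 × 60 + 32) × 30 + 16 = 31576.
Minute boundaries passed: 17; those not divisible by 10: 17 − 1 = 16; dropped labels = 2 × 16 = 32.
Actual frame index = 31576 − 32 = 31544.

31544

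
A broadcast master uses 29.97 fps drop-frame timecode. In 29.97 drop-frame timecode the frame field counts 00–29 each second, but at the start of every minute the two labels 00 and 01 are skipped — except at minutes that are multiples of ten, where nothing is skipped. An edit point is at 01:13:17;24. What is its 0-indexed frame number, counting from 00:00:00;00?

131802

As if non-drop at 30 labels/s: (1 × 3600 + 13 × 60 + 17) × 30 + 24 = 131934.
Minute boundaries passed: 73; those not divisible by 10: 73 − 7 = 66; dropped labels = 2 × 66 = 132.
Actual frame index = 131934 − 132 = 131802.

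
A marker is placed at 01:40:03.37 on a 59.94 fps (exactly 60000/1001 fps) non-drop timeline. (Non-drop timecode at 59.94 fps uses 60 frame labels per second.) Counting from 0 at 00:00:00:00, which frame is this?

Total seconds to the label: (1 × 3600 + 40 × 60 + 3) = 6003.
Frame index = 6003 × 60 + 37 = 360217.

360217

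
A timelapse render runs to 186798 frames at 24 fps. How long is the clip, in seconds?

7783.25 seconds

Running time = 186798 / (24) = 7783.25 s.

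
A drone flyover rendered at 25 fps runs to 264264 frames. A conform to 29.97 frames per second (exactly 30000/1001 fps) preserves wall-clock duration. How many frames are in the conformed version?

316800 frames

Target frames = source frames × (target rate / source rate) = 264264 × (30000/1001)/(25) = 264264 × 1200/1001 = 316800.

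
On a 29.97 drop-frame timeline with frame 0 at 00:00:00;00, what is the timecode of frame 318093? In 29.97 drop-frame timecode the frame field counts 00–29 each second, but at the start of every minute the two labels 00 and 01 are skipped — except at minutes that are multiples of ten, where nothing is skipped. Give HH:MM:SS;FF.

02:56:53;21

Ten DF minutes hold 17982 frames, so frame 318093 lies in block 17 (frames 305694–323675) with 12399 frames into that block.
The block's first minute is 1800 frames and the rest 1798 each; 12399 frames reaches minute 6, so 17 × 18 + 6 × 2 = 318 labels have been skipped so far.
Adding those back, label number 318093 + 318 = 318411 at 30 labels/s is 10613 s + 21 f = 2 h 56 min 53 s frame 21, i.e. 02:56:53;21.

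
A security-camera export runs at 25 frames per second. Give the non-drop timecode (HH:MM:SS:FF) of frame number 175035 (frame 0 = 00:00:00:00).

175035 ÷ 25 = 7001 full seconds, remainder 10 frames.
7001 s = 1 h 56 min 41 s.
Timecode: 01:56:41:10.

01:56:41:10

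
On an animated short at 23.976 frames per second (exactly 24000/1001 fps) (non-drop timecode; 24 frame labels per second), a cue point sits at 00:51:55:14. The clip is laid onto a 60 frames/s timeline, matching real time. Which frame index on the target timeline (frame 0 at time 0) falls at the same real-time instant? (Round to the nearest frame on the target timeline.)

Source frame index: (0×3600 + 51×60 + 55) × 24 + 14 = 74774.
Real time: 74774 / (24000/1001) = 37424387/12000 s.
Target frame: (37424387/12000) × (60) = 37424387/200 ≈ 187121.935 → 187122.

frame 187122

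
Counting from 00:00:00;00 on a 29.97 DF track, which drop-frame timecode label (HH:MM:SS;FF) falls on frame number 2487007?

23:03:03;07

Ten DF minutes hold 17982 frames, so frame 2487007 lies in block 138 (frames 2481516–2499497) with 5491 frames into that block.
The block's first minute is 1800 frames and the rest 1798 each; 5491 frames reaches minute 3, so 138 × 18 + 3 × 2 = 2490 labels have been skipped so far.
Adding those back, label number 2487007 + 2490 = 2489497 at 30 labels/s is 82983 s + 7 f = 23 h 3 min 3 s frame 7, i.e. 23:03:03;07.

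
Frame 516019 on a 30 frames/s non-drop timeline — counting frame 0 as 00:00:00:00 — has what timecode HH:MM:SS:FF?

516019 ÷ 30 = 17200 full seconds, remainder 19 frames.
17200 s = 4 h 46 min 40 s.
Timecode: 04:46:40:19.

04:46:40:19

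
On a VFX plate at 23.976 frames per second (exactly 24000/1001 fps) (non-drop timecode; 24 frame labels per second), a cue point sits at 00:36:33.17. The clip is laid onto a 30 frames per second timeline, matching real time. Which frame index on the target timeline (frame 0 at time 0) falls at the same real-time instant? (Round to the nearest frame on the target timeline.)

frame 65877

Source frame index: (0×3600 + 36×60 + 33) × 24 + 17 = 52649.
Real time: 52649 / (24000/1001) = 52701649/24000 s.
Target frame: (52701649/24000) × (30) = 52701649/800 ≈ 65877.061 → 65877.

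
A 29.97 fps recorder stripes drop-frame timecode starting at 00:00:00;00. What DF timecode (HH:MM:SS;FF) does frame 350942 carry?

03:15:09;24

Each 10-minute DF block holds 10 × 60 × 30 − 9 × 2 = 17982 frames. 350942 ÷ 17982 → 19 full blocks, remainder 9284.
Within the partial block the first minute is 1800 frames and each further minute 1798, so 5 further minute boundaries passed. Total skipped labels = 18 × 19 + 2 × 5 = 352.
Non-drop label index = 350942 + 352 = 351294; at 30 labels/s that is 03:15:09:24, i.e. DF 03:15:09;24.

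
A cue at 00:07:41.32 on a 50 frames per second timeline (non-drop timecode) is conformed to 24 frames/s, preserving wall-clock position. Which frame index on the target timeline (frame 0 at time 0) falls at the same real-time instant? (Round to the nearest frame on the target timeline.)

Source frame index: (0×3600 + 7×60 + 41) × 50 + 32 = 23082.
Real time: 23082 / (50) = 11541/25 s.
Target frame: (11541/25) × (24) = 276984/25 ≈ 11079.360 → 11079.

frame 11079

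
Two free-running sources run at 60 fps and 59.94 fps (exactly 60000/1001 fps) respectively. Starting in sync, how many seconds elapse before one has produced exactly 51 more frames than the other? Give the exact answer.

The gap grows by |60000/1001 − 60| = 60/1001 frames per second.
Time for a 51-frame gap: 51 ÷ (60/1001) = 850.85 s.

850.85 seconds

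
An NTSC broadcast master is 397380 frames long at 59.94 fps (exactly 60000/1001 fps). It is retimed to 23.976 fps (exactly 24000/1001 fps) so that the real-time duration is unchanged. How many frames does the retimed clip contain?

Target frames = source frames × (target rate / source rate) = 397380 × (24000/1001)/(60000/1001) = 397380 × 2/5 = 158952.

158952 frames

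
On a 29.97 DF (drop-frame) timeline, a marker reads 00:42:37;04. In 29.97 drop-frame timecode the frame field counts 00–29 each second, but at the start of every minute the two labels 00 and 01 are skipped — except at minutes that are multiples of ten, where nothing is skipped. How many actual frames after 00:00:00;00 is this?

76638

As if non-drop at 30 labels/s: (0 × 3600 + 42 × 60 + 37) × 30 + 4 = 76714.
Minute boundaries passed: 42; those not divisible by 10: 42 − 4 = 38; dropped labels = 2 × 38 = 76.
Actual frame index = 76714 − 76 = 76638.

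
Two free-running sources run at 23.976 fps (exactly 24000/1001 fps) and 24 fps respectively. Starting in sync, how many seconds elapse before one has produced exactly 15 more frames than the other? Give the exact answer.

The gap grows by |24 − 24000/1001| = 24/1001 frames per second.
Time for a 15-frame gap: 15 ÷ (24/1001) = 625.625 s.

625.625 seconds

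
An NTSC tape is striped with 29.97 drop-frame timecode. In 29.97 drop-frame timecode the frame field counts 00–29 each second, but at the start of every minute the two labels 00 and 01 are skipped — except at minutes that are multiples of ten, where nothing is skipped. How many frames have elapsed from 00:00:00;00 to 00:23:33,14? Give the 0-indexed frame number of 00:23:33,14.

42362

Complete 10-minute blocks: 2, each 17982 frames → 35964.
Remaining 3 whole minutes in the current block: 1800 + 2 × 1798 = 5396 frames.
Within the current minute: 33 × 30 + 14 − 2 = 1002 (labels ;00/;01 skipped at this minute). Total = 35964 + 5396 + 1002 = 42362.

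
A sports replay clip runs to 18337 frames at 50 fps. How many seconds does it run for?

366.74 seconds

Running time = 18337 / (50) = 366.74 s.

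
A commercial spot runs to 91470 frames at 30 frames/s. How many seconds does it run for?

3049 seconds

Running time = 91470 / (30) = 3049 s.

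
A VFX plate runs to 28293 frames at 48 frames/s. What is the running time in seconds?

Running time = 28293 / (48) = 589.4375 s.

589.4375 seconds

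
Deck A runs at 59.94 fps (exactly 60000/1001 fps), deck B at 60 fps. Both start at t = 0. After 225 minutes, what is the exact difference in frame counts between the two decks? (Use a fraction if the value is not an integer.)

225 min = 13500 s.
A emits 60000/1001 × 13500 = 810000000/1001 frames; B emits 60 × 13500 = 810000.
Difference = 810000/1001 frames (≈ 809.1908); B is ahead of A.

810000/1001 frames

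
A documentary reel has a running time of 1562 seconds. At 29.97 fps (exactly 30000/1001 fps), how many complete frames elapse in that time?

Frames = 1562 × 30000/1001 = 4260000/91 ≈ 46813.1868.
Complete frames: 46813.

46813 frames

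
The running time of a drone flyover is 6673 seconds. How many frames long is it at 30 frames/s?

Frames = 6673 × 30 = 200190.

200190 frames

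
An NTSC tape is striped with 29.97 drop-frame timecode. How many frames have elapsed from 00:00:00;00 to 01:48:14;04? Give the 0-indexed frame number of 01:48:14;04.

As if non-drop at 30 labels/s: (1 × 3600 + 48 × 60 + 14) × 30 + 4 = 194824.
Minute boundaries passed: 108; those not divisible by 10: 108 − 10 = 98; dropped labels = 2 × 98 = 196.
Actual frame index = 194824 − 196 = 194628.

194628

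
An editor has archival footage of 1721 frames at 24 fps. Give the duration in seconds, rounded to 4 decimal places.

71.7083 seconds

Running time = 1721 × 1/24 = 1721/24 s ≈ 71.7083 s.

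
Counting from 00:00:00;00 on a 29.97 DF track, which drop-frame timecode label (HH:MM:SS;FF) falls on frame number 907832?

08:24:51;10

Each 10-minute DF block holds 10 × 60 × 30 − 9 × 2 = 17982 frames. 907832 ÷ 17982 → 50 full blocks, remainder 8732.
Within the partial block the first minute is 1800 frames and each further minute 1798, so 4 further minute boundaries passed. Total skipped labels = 18 × 50 + 2 × 4 = 908.
Non-drop label index = 907832 + 908 = 908740; at 30 labels/s that is 08:24:51:10, i.e. DF 08:24:51;10.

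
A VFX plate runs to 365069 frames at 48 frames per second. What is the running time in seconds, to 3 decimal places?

7605.604 seconds

Running time = 365069 × 1/48 = 365069/48 s ≈ 7605.604 s.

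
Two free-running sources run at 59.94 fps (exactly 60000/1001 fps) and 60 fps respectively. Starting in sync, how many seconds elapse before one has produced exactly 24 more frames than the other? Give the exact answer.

400.4 seconds

The gap grows by |60 − 60000/1001| = 60/1001 frames per second.
Time for a 24-frame gap: 24 ÷ (60/1001) = 400.4 s.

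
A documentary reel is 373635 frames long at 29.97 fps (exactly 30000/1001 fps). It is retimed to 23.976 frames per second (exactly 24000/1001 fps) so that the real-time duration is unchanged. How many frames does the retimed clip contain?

Target frames = source frames × (target rate / source rate) = 373635 × (24000/1001)/(30000/1001) = 373635 × 4/5 = 298908.

298908 frames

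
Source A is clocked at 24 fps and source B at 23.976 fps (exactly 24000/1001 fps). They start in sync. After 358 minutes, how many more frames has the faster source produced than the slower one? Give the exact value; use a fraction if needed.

515520/1001 frames

358 min = 21480 s.
A emits 24 × 21480 = 515520 frames; B emits 24000/1001 × 21480 = 515520000/1001.
Difference = 515520/1001 frames (≈ 515.0050); B is behind A.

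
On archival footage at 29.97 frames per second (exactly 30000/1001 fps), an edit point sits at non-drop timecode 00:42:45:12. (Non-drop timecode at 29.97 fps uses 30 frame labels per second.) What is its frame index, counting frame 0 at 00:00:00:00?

76962

Total seconds to the label: (0 × 3600 + 42 × 60 + 45) = 2565.
Frame index = 2565 × 30 + 12 = 76962.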